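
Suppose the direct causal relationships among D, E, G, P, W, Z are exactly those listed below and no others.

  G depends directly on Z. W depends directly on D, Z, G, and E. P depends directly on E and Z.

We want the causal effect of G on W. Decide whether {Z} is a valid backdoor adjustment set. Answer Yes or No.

Backdoor paths from G to W (paths whose first edge points into G):
  P1: G <- Z -> P <- E -> W
  P2: G <- Z -> W
Condition 1 (no descendant of G in the set): holds — descendants of G are {W}; none are in {Z}.
Condition 2 (every backdoor path blocked by {Z}):
  P1: blocked at fork node Z ∈ conditioning set.
  P2: blocked at fork node Z ∈ conditioning set.
{Z} satisfies the backdoor criterion.

Yes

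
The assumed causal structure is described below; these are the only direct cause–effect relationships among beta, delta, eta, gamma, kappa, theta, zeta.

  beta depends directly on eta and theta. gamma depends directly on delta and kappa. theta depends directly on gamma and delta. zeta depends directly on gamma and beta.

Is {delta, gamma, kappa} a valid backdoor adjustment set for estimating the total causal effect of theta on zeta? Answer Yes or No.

Backdoor paths from theta to zeta (paths whose first edge points into theta):
  P1: theta <- delta -> gamma -> zeta
  P2: theta <- gamma -> zeta
Condition 1 (no descendant of theta in the set): holds — descendants of theta are {beta, zeta}; none are in {delta, gamma, kappa}.
Condition 2 (every backdoor path blocked by {delta, gamma, kappa}):
  P1: blocked at fork node delta ∈ conditioning set.
  P2: blocked at fork node gamma ∈ conditioning set.
{delta, gamma, kappa} satisfies the backdoor criterion.

Yes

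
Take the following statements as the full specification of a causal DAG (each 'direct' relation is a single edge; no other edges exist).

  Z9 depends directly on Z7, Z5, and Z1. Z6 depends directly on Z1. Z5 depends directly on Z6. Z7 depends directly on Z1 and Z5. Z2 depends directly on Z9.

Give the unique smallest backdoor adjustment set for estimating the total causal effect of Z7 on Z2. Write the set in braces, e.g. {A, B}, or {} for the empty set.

Variables eligible for adjustment (non-descendants of Z7, excluding Z7 and Z2): {Z1, Z5, Z6}.
Backdoor paths from Z7 to Z2:
  P1: Z7 <- Z1 -> Z6 -> Z5 -> Z9 -> Z2
  P2: Z7 <- Z1 -> Z9 -> Z2
  P3: Z7 <- Z5 <- Z6 <- Z1 -> Z9 -> Z2
  P4: Z7 <- Z5 -> Z9 -> Z2
The empty set is not sufficient: P1 (Z7 <- Z1 -> Z6 -> Z5 -> Z9 -> Z2) has no collider blocking it and no conditioned non-collider, so it is open.
Try {Z1, Z5}:
  P1: blocked at fork node Z1 ∈ conditioning set.
  P2: blocked at fork node Z1 ∈ conditioning set.
  P3: blocked at chain node Z5 ∈ conditioning set.
  P4: blocked at fork node Z5 ∈ conditioning set.
{Z1, Z5} contains no descendant of Z7 and blocks every backdoor path.
Every element of {Z1, Z5} is needed (dropping Z1 leaves P2 open; dropping Z5 leaves P4 open), so no proper subset is valid.
Among all size-2 subsets of the eligible variables, only {Z1, Z5} blocks every backdoor path, so it is the unique smallest valid adjustment set.

{Z1, Z5}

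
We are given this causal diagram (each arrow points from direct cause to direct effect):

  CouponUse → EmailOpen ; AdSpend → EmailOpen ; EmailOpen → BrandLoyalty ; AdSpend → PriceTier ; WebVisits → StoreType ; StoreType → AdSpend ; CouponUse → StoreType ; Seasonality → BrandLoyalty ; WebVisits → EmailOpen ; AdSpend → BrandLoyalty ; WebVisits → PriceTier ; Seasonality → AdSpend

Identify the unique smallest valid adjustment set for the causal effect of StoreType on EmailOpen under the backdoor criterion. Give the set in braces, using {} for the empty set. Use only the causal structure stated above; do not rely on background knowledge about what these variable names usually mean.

Variables eligible for adjustment (non-descendants of StoreType, excluding StoreType and EmailOpen): {CouponUse, Seasonality, WebVisits}.
Backdoor paths from StoreType to EmailOpen:
  P1: StoreType <- CouponUse -> EmailOpen
  P2: StoreType <- WebVisits -> EmailOpen
  P3: StoreType <- WebVisits -> PriceTier <- AdSpend <- Seasonality -> BrandLoyalty <- EmailOpen
  P4: StoreType <- WebVisits -> PriceTier <- AdSpend -> EmailOpen
  P5: StoreType <- WebVisits -> PriceTier <- AdSpend -> BrandLoyalty <- EmailOpen
The empty set is not sufficient: P1 (StoreType <- CouponUse -> EmailOpen) has no collider blocking it and no conditioned non-collider, so it is open.
Try {CouponUse, WebVisits}:
  P1: blocked at fork node CouponUse ∈ conditioning set.
  P2: blocked at fork node WebVisits ∈ conditioning set.
  P3: blocked at fork node WebVisits ∈ conditioning set.
  P4: blocked at fork node WebVisits ∈ conditioning set.
  P5: blocked at fork node WebVisits ∈ conditioning set.
{CouponUse, WebVisits} contains no descendant of StoreType and blocks every backdoor path.
Every element of {CouponUse, WebVisits} is needed (dropping CouponUse leaves P1 open; dropping WebVisits leaves P2 open), so no proper subset is valid.
Among all size-2 subsets of the eligible variables, only {CouponUse, WebVisits} blocks every backdoor path, so it is the unique smallest valid adjustment set.

{CouponUse, WebVisits}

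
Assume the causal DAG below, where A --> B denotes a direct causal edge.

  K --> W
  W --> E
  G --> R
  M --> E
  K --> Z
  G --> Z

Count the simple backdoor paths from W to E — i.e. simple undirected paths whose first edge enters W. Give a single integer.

A backdoor path from W to E is any simple undirected path whose first edge points into W (i.e. leaves W via a parent).
Parents of W: {K}.
No simple path from any parent of W reaches E without revisiting W, so there are no backdoor paths.

0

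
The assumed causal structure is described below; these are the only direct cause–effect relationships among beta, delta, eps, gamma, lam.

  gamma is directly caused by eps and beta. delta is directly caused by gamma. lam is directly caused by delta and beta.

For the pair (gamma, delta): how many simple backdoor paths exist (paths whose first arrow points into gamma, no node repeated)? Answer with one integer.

1

A backdoor path from gamma to delta is any simple undirected path whose first edge points into gamma (i.e. leaves gamma via a parent).
Parents of gamma: {beta, eps}.
Enumerating:
  P1: gamma <- beta -> lam <- delta
That exhausts the simple backdoor paths. Count: 1.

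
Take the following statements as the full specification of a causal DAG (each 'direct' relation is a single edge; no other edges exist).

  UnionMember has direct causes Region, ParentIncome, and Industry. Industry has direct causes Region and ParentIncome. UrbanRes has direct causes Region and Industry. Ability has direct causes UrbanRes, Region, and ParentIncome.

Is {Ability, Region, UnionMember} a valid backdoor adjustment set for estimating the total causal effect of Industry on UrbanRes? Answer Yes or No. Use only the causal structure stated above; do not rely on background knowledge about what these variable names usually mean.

No

Backdoor paths from Industry to UrbanRes (paths whose first edge points into Industry):
  P1: Industry <- ParentIncome -> UnionMember <- Region -> UrbanRes
  P2: Industry <- ParentIncome -> UnionMember <- Region -> Ability <- UrbanRes
  P3: Industry <- ParentIncome -> Ability <- Region -> UrbanRes
  P4: Industry <- ParentIncome -> Ability <- UrbanRes
  P5: Industry <- Region -> UnionMember <- ParentIncome -> Ability <- UrbanRes
  P6: Industry <- Region -> UrbanRes
  P7: Industry <- Region -> Ability <- UrbanRes
Condition 1 (no descendant of Industry in the set): FAILS — Ability and UnionMember are descendants of Industry.
Condition 2 (every backdoor path blocked by {Ability, Region, UnionMember}):
  P1: blocked at fork node Region ∈ conditioning set.
  P2: blocked at fork node Region ∈ conditioning set.
  P3: blocked at fork node Region ∈ conditioning set.
  P4: open — collider(s) Ability are conditioned on (or have a conditioned descendant) and no non-collider on the path is in the set.
  P5: blocked at fork node Region ∈ conditioning set.
  P6: blocked at fork node Region ∈ conditioning set.
  P7: blocked at fork node Region ∈ conditioning set.
{Ability, Region, UnionMember} does not satisfy the backdoor criterion.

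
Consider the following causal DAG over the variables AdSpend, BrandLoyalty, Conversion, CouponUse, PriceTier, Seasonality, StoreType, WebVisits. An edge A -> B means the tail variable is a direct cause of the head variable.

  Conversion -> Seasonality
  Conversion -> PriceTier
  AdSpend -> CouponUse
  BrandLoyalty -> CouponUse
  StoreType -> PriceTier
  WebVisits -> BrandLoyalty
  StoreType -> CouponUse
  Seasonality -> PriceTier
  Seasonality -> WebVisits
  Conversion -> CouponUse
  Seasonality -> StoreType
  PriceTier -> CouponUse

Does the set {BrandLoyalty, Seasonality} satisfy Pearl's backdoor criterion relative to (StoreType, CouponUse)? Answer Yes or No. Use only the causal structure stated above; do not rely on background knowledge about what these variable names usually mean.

Backdoor paths from StoreType to CouponUse (paths whose first edge points into StoreType):
  P1: StoreType <- Seasonality <- Conversion -> PriceTier -> CouponUse
  P2: StoreType <- Seasonality <- Conversion -> CouponUse
  P3: StoreType <- Seasonality -> WebVisits -> BrandLoyalty -> CouponUse
  P4: StoreType <- Seasonality -> PriceTier <- Conversion -> CouponUse
  P5: StoreType <- Seasonality -> PriceTier -> CouponUse
Condition 1 (no descendant of StoreType in the set): holds — descendants of StoreType are {CouponUse, PriceTier}; none are in {BrandLoyalty, Seasonality}.
Condition 2 (every backdoor path blocked by {BrandLoyalty, Seasonality}):
  P1: blocked at chain node Seasonality ∈ conditioning set.
  P2: blocked at chain node Seasonality ∈ conditioning set.
  P3: blocked at fork node Seasonality ∈ conditioning set.
  P4: blocked at fork node Seasonality ∈ conditioning set.
  P5: blocked at fork node Seasonality ∈ conditioning set.
{BrandLoyalty, Seasonality} satisfies the backdoor criterion.

Yes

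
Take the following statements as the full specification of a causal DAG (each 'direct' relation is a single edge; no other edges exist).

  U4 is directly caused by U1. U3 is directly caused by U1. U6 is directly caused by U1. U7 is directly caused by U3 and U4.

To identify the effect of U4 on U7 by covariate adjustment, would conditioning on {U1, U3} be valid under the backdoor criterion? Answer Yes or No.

Yes

Backdoor paths from U4 to U7 (paths whose first edge points into U4):
  P1: U4 <- U1 -> U3 -> U7
Condition 1 (no descendant of U4 in the set): holds — descendants of U4 are {U7}; none are in {U1, U3}.
Condition 2 (every backdoor path blocked by {U1, U3}):
  P1: blocked at fork node U1 ∈ conditioning set.
{U1, U3} satisfies the backdoor criterion.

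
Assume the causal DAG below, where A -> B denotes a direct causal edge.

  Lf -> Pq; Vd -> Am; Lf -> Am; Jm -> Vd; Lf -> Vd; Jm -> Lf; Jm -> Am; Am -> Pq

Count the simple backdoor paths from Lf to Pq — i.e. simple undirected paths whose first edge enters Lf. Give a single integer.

2

A backdoor path from Lf to Pq is any simple undirected path whose first edge points into Lf (i.e. leaves Lf via a parent).
Parents of Lf: {Jm}.
Enumerating:
  P1: Lf <- Jm -> Vd -> Am -> Pq
  P2: Lf <- Jm -> Am -> Pq
That exhausts the simple backdoor paths. Count: 2.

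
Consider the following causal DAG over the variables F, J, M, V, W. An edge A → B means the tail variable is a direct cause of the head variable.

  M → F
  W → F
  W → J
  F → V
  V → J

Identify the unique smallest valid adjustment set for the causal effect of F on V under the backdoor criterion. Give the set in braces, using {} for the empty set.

{}

Variables eligible for adjustment (non-descendants of F, excluding F and V): {M, W}.
Backdoor paths from F to V:
  P1: F <- W -> J <- V
Each backdoor path contains an unconditioned collider, so every path is already blocked with the empty conditioning set:
  P1: blocked at collider J (neither it nor any descendant is in the conditioning set).
The empty set is therefore the unique smallest valid set.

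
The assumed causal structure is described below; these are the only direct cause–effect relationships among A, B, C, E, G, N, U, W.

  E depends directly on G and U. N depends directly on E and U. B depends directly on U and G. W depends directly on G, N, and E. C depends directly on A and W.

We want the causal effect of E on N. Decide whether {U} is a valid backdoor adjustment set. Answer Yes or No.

Backdoor paths from E to N (paths whose first edge points into E):
  P1: E <- U -> N
  P2: E <- U -> B <- G -> W <- N
  P3: E <- G -> B <- U -> N
  P4: E <- G -> W <- N
Condition 1 (no descendant of E in the set): holds — descendants of E are {C, N, W}; none are in {U}.
Condition 2 (every backdoor path blocked by {U}):
  P1: blocked at fork node U ∈ conditioning set.
  P2: blocked at fork node U ∈ conditioning set.
  P3: blocked at collider B (neither it nor any descendant is in the conditioning set).
  P4: blocked at collider W (neither it nor any descendant is in the conditioning set).
{U} satisfies the backdoor criterion.

Yes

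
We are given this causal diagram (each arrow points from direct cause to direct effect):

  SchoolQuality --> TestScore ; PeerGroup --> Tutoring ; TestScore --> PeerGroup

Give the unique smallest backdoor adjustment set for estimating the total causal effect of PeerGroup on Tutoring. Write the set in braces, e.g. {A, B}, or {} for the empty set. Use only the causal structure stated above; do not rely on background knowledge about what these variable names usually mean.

Variables eligible for adjustment (non-descendants of PeerGroup, excluding PeerGroup and Tutoring): {SchoolQuality, TestScore}.
Backdoor paths from PeerGroup to Tutoring:
  (none)
With no backdoor paths the empty set already satisfies the criterion, and it is trivially minimal.

{}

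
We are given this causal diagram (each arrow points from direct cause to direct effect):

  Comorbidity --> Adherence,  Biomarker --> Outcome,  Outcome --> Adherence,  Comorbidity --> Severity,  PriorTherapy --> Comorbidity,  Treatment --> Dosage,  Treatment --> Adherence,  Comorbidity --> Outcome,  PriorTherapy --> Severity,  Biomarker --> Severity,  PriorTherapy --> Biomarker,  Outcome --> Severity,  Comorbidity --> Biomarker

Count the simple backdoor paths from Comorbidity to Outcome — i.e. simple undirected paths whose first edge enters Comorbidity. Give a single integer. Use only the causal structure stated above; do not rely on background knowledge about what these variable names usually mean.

4

A backdoor path from Comorbidity to Outcome is any simple undirected path whose first edge points into Comorbidity (i.e. leaves Comorbidity via a parent).
Parents of Comorbidity: {PriorTherapy}.
Enumerating:
  P1: Comorbidity <- PriorTherapy -> Biomarker -> Outcome
  P2: Comorbidity <- PriorTherapy -> Biomarker -> Severity <- Outcome
  P3: Comorbidity <- PriorTherapy -> Severity <- Biomarker -> Outcome
  P4: Comorbidity <- PriorTherapy -> Severity <- Outcome
That exhausts the simple backdoor paths. Count: 4.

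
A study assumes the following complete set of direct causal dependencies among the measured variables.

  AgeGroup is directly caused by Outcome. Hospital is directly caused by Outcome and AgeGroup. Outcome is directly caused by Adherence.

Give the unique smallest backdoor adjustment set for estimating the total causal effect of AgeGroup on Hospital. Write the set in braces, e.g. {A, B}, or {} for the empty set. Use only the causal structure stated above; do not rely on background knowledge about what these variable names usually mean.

{Outcome}

Variables eligible for adjustment (non-descendants of AgeGroup, excluding AgeGroup and Hospital): {Adherence, Outcome}.
Backdoor paths from AgeGroup to Hospital:
  P1: AgeGroup <- Outcome -> Hospital
The empty set is not sufficient: P1 (AgeGroup <- Outcome -> Hospital) has no collider blocking it and no conditioned non-collider, so it is open.
Try {Outcome}:
  P1: blocked at fork node Outcome ∈ conditioning set.
{Outcome} contains no descendant of AgeGroup and blocks every backdoor path.
No other singleton works — e.g. {Adherence} leaves P1 open — so {Outcome} is the unique smallest valid adjustment set.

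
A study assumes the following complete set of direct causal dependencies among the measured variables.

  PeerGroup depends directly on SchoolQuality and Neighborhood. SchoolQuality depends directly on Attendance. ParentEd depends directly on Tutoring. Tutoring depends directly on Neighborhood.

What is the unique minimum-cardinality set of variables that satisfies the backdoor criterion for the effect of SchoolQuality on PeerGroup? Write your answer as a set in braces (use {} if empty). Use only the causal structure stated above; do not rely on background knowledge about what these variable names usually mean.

Variables eligible for adjustment (non-descendants of SchoolQuality, excluding SchoolQuality and PeerGroup): {Attendance, Neighborhood, ParentEd, Tutoring}.
Backdoor paths from SchoolQuality to PeerGroup:
  (none)
With no backdoor paths the empty set already satisfies the criterion, and it is trivially minimal.

{}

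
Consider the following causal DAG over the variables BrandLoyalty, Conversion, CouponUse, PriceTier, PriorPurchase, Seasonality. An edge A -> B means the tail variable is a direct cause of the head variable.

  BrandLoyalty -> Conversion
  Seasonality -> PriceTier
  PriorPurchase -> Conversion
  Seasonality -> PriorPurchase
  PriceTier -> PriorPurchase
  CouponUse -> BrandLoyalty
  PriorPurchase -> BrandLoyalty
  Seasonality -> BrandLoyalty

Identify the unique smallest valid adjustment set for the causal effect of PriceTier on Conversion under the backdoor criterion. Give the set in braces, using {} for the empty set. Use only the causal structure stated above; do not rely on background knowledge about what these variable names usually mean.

{Seasonality}

Variables eligible for adjustment (non-descendants of PriceTier, excluding PriceTier and Conversion): {CouponUse, Seasonality}.
Backdoor paths from PriceTier to Conversion:
  P1: PriceTier <- Seasonality -> PriorPurchase -> BrandLoyalty -> Conversion
  P2: PriceTier <- Seasonality -> PriorPurchase -> Conversion
  P3: PriceTier <- Seasonality -> BrandLoyalty <- PriorPurchase -> Conversion
  P4: PriceTier <- Seasonality -> BrandLoyalty -> Conversion
The empty set is not sufficient: P1 (PriceTier <- Seasonality -> PriorPurchase -> BrandLoyalty -> Conversion) has no collider blocking it and no conditioned non-collider, so it is open.
Try {Seasonality}:
  P1: blocked at fork node Seasonality ∈ conditioning set.
  P2: blocked at fork node Seasonality ∈ conditioning set.
  P3: blocked at fork node Seasonality ∈ conditioning set.
  P4: blocked at fork node Seasonality ∈ conditioning set.
{Seasonality} contains no descendant of PriceTier and blocks every backdoor path.
No other singleton works — e.g. {CouponUse} leaves P1 open — so {Seasonality} is the unique smallest valid adjustment set.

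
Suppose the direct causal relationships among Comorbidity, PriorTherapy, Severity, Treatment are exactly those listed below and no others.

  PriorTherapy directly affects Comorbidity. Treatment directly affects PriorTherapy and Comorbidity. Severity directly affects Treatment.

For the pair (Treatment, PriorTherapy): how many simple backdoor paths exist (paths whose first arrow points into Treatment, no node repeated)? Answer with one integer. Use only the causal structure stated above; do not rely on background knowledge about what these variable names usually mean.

0

A backdoor path from Treatment to PriorTherapy is any simple undirected path whose first edge points into Treatment (i.e. leaves Treatment via a parent).
Parents of Treatment: {Severity}.
No simple path from any parent of Treatment reaches PriorTherapy without revisiting Treatment, so there are no backdoor paths.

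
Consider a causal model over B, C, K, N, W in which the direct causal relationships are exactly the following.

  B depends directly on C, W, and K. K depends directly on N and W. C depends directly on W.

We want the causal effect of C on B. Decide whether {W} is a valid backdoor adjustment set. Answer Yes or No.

Backdoor paths from C to B (paths whose first edge points into C):
  P1: C <- W -> K -> B
  P2: C <- W -> B
Condition 1 (no descendant of C in the set): holds — descendants of C are {B}; none are in {W}.
Condition 2 (every backdoor path blocked by {W}):
  P1: blocked at fork node W ∈ conditioning set.
  P2: blocked at fork node W ∈ conditioning set.
{W} satisfies the backdoor criterion.

Yes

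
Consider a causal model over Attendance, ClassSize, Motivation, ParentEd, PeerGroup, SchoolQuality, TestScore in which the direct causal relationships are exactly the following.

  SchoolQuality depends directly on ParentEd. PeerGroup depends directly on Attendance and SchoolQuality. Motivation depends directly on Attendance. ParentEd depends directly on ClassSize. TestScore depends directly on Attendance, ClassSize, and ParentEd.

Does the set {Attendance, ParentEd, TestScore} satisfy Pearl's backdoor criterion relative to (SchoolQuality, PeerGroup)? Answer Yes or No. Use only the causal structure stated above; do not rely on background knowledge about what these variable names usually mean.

Yes

Backdoor paths from SchoolQuality to PeerGroup (paths whose first edge points into SchoolQuality):
  P1: SchoolQuality <- ParentEd <- ClassSize -> TestScore <- Attendance -> PeerGroup
  P2: SchoolQuality <- ParentEd -> TestScore <- Attendance -> PeerGroup
Condition 1 (no descendant of SchoolQuality in the set): holds — descendants of SchoolQuality are {PeerGroup}; none are in {Attendance, ParentEd, TestScore}.
Condition 2 (every backdoor path blocked by {Attendance, ParentEd, TestScore}):
  P1: blocked at chain node ParentEd ∈ conditioning set.
  P2: blocked at fork node ParentEd ∈ conditioning set.
{Attendance, ParentEd, TestScore} satisfies the backdoor criterion.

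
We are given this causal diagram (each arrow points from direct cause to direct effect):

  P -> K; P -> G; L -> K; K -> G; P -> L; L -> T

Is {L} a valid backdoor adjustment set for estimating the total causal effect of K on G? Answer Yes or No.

No

Backdoor paths from K to G (paths whose first edge points into K):
  P1: K <- P -> G
  P2: K <- L <- P -> G
Condition 1 (no descendant of K in the set): holds — descendants of K are {G}; none are in {L}.
Condition 2 (every backdoor path blocked by {L}):
  P1: open — no interior node is in the conditioning set.
  P2: blocked at chain node L ∈ conditioning set.
{L} does not satisfy the backdoor criterion.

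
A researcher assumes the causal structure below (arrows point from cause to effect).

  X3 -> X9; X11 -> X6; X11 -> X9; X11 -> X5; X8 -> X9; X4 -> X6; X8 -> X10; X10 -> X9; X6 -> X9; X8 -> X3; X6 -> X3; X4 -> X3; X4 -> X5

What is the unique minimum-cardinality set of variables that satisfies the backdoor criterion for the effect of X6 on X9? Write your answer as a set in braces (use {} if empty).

{X11, X4}

Variables eligible for adjustment (non-descendants of X6, excluding X6 and X9): {X10, X11, X4, X5, X8}.
Backdoor paths from X6 to X9:
  P1: X6 <- X11 -> X5 <- X4 -> X3 <- X8 -> X10 -> X9
  P2: X6 <- X11 -> X5 <- X4 -> X3 <- X8 -> X9
  P3: X6 <- X11 -> X5 <- X4 -> X3 -> X9
  P4: X6 <- X11 -> X9
  P5: X6 <- X4 -> X3 <- X8 -> X10 -> X9
  P6: X6 <- X4 -> X3 <- X8 -> X9
  P7: X6 <- X4 -> X3 -> X9
  P8: X6 <- X4 -> X5 <- X11 -> X9
The empty set is not sufficient: P4 (X6 <- X11 -> X9) has no collider blocking it and no conditioned non-collider, so it is open.
Try {X11, X4}:
  P1: blocked at fork node X11 ∈ conditioning set.
  P2: blocked at fork node X11 ∈ conditioning set.
  P3: blocked at fork node X11 ∈ conditioning set.
  P4: blocked at fork node X11 ∈ conditioning set.
  P5: blocked at fork node X4 ∈ conditioning set.
  P6: blocked at fork node X4 ∈ conditioning set.
  P7: blocked at fork node X4 ∈ conditioning set.
  P8: blocked at fork node X4 ∈ conditioning set.
{X11, X4} contains no descendant of X6 and blocks every backdoor path.
Every element of {X11, X4} is needed (dropping X11 leaves P4 open; dropping X4 leaves P7 open), so no proper subset is valid.
Among all size-2 subsets of the eligible variables, only {X11, X4} blocks every backdoor path, so it is the unique smallest valid adjustment set.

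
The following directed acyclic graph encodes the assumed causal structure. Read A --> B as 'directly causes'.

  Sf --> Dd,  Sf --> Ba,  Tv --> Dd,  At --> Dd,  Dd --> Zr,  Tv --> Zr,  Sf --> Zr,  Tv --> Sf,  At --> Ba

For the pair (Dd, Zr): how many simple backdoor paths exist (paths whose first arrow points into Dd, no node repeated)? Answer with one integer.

6

A backdoor path from Dd to Zr is any simple undirected path whose first edge points into Dd (i.e. leaves Dd via a parent).
Parents of Dd: {At, Sf, Tv}.
Enumerating:
  P1: Dd <- At -> Ba <- Sf <- Tv -> Zr
  P2: Dd <- At -> Ba <- Sf -> Zr
  P3: Dd <- Tv -> Sf -> Zr
  P4: Dd <- Tv -> Zr
  P5: Dd <- Sf <- Tv -> Zr
  P6: Dd <- Sf -> Zr
That exhausts the simple backdoor paths. Count: 6.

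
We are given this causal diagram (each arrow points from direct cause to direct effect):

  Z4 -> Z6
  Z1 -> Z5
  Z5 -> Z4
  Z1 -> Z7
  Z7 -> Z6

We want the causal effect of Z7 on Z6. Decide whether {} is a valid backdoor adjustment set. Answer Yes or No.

No

Backdoor paths from Z7 to Z6 (paths whose first edge points into Z7):
  P1: Z7 <- Z1 -> Z5 -> Z4 -> Z6
Condition 1 (no descendant of Z7 in the set): holds — descendants of Z7 are {Z6}; none are in {}.
Condition 2 (every backdoor path blocked by {}):
  P1: open — no interior node is in the conditioning set.
{} does not satisfy the backdoor criterion.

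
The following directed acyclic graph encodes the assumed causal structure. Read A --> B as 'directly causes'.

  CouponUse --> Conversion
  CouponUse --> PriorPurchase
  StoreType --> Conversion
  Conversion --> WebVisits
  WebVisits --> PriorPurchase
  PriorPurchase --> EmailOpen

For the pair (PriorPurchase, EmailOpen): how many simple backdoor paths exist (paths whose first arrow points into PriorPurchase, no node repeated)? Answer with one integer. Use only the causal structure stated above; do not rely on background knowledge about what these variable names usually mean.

0

A backdoor path from PriorPurchase to EmailOpen is any simple undirected path whose first edge points into PriorPurchase (i.e. leaves PriorPurchase via a parent).
Parents of PriorPurchase: {CouponUse, WebVisits}.
No simple path from any parent of PriorPurchase reaches EmailOpen without revisiting PriorPurchase, so there are no backdoor paths.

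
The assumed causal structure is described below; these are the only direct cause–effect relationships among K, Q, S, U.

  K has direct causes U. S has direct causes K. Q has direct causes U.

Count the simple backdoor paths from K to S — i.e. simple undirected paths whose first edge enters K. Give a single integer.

A backdoor path from K to S is any simple undirected path whose first edge points into K (i.e. leaves K via a parent).
Parents of K: {U}.
No simple path from any parent of K reaches S without revisiting K, so there are no backdoor paths.

0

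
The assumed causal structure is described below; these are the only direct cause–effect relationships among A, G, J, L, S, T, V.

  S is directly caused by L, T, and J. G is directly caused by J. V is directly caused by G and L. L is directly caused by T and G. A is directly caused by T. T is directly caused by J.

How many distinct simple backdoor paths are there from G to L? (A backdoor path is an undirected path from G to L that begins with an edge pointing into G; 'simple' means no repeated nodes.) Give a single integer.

4

A backdoor path from G to L is any simple undirected path whose first edge points into G (i.e. leaves G via a parent).
Parents of G: {J}.
Enumerating:
  P1: G <- J -> T -> L
  P2: G <- J -> T -> S <- L
  P3: G <- J -> S <- T -> L
  P4: G <- J -> S <- L
That exhausts the simple backdoor paths. Count: 4.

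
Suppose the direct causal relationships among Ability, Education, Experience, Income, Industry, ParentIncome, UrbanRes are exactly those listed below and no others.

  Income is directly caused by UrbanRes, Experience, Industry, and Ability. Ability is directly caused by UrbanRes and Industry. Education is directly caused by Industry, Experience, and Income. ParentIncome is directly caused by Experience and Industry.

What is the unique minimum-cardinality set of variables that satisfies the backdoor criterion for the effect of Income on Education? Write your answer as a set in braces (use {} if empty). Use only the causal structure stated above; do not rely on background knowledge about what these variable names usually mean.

{Experience, Industry}

Variables eligible for adjustment (non-descendants of Income, excluding Income and Education): {Ability, Experience, Industry, ParentIncome, UrbanRes}.
Backdoor paths from Income to Education:
  P1: Income <- UrbanRes -> Ability <- Industry -> ParentIncome <- Experience -> Education
  P2: Income <- UrbanRes -> Ability <- Industry -> Education
  P3: Income <- Experience -> ParentIncome <- Industry -> Education
  P4: Income <- Experience -> Education
  P5: Income <- Industry -> ParentIncome <- Experience -> Education
  P6: Income <- Industry -> Education
  P7: Income <- Ability <- Industry -> ParentIncome <- Experience -> Education
  P8: Income <- Ability <- Industry -> Education
The empty set is not sufficient: P4 (Income <- Experience -> Education) has no collider blocking it and no conditioned non-collider, so it is open.
Try {Experience, Industry}:
  P1: blocked at collider Ability (neither it nor any descendant is in the conditioning set).
  P2: blocked at collider Ability (neither it nor any descendant is in the conditioning set).
  P3: blocked at fork node Experience ∈ conditioning set.
  P4: blocked at fork node Experience ∈ conditioning set.
  P5: blocked at fork node Industry ∈ conditioning set.
  P6: blocked at fork node Industry ∈ conditioning set.
  P7: blocked at fork node Industry ∈ conditioning set.
  P8: blocked at fork node Industry ∈ conditioning set.
{Experience, Industry} contains no descendant of Income and blocks every backdoor path.
Every element of {Experience, Industry} is needed (dropping Experience leaves P4 open; dropping Industry leaves P6 open), so no proper subset is valid.
Among all size-2 subsets of the eligible variables, only {Experience, Industry} blocks every backdoor path, so it is the unique smallest valid adjustment set.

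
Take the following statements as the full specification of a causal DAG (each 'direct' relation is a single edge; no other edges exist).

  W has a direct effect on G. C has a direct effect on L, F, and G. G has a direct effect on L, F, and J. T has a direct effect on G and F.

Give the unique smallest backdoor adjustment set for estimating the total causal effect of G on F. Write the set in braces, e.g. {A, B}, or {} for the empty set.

Variables eligible for adjustment (non-descendants of G, excluding G and F): {C, T, W}.
Backdoor paths from G to F:
  P1: G <- C -> F
  P2: G <- T -> F
The empty set is not sufficient: P1 (G <- C -> F) has no collider blocking it and no conditioned non-collider, so it is open.
Try {C, T}:
  P1: blocked at fork node C ∈ conditioning set.
  P2: blocked at fork node T ∈ conditioning set.
{C, T} contains no descendant of G and blocks every backdoor path.
Every element of {C, T} is needed (dropping C leaves P1 open; dropping T leaves P2 open), so no proper subset is valid.
Among all size-2 subsets of the eligible variables, only {C, T} blocks every backdoor path, so it is the unique smallest valid adjustment set.

{C, T}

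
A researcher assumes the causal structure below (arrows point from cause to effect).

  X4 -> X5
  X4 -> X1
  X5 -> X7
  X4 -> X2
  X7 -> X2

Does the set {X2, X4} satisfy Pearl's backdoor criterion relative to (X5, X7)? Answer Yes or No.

Backdoor paths from X5 to X7 (paths whose first edge points into X5):
  P1: X5 <- X4 -> X2 <- X7
Condition 1 (no descendant of X5 in the set): FAILS — X2 is a descendant of X5.
Condition 2 (every backdoor path blocked by {X2, X4}):
  P1: blocked at fork node X4 ∈ conditioning set.
{X2, X4} does not satisfy the backdoor criterion.

No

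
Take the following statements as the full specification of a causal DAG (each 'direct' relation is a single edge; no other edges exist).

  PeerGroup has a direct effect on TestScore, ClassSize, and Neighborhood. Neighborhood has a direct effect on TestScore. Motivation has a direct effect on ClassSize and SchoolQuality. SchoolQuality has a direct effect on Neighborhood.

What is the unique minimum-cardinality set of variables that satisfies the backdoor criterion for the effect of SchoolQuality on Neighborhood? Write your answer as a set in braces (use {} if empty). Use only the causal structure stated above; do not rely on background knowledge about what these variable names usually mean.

Variables eligible for adjustment (non-descendants of SchoolQuality, excluding SchoolQuality and Neighborhood): {ClassSize, Motivation, PeerGroup}.
Backdoor paths from SchoolQuality to Neighborhood:
  P1: SchoolQuality <- Motivation -> ClassSize <- PeerGroup -> Neighborhood
  P2: SchoolQuality <- Motivation -> ClassSize <- PeerGroup -> TestScore <- Neighborhood
Each backdoor path contains an unconditioned collider, so every path is already blocked with the empty conditioning set:
  P1: blocked at collider ClassSize (neither it nor any descendant is in the conditioning set).
  P2: blocked at collider ClassSize (neither it nor any descendant is in the conditioning set).
The empty set is therefore the unique smallest valid set.

{}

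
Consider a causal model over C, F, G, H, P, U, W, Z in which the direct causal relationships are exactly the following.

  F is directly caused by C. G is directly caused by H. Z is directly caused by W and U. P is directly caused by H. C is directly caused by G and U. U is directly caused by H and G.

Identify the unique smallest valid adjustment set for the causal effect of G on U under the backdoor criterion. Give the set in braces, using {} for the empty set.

Variables eligible for adjustment (non-descendants of G, excluding G and U): {H, P, W}.
Backdoor paths from G to U:
  P1: G <- H -> U
The empty set is not sufficient: P1 (G <- H -> U) has no collider blocking it and no conditioned non-collider, so it is open.
Try {H}:
  P1: blocked at fork node H ∈ conditioning set.
{H} contains no descendant of G and blocks every backdoor path.
No other singleton works — e.g. {W} leaves P1 open — so {H} is the unique smallest valid adjustment set.

{H}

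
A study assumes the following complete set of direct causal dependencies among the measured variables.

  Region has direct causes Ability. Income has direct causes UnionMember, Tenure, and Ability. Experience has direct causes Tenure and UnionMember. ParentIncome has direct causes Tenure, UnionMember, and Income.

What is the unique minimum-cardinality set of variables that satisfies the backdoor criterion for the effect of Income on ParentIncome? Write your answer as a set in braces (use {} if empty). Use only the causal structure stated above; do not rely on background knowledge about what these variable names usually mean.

{Tenure, UnionMember}

Variables eligible for adjustment (non-descendants of Income, excluding Income and ParentIncome): {Ability, Experience, Region, Tenure, UnionMember}.
Backdoor paths from Income to ParentIncome:
  P1: Income <- Tenure -> Experience <- UnionMember -> ParentIncome
  P2: Income <- Tenure -> ParentIncome
  P3: Income <- UnionMember -> Experience <- Tenure -> ParentIncome
  P4: Income <- UnionMember -> ParentIncome
The empty set is not sufficient: P2 (Income <- Tenure -> ParentIncome) has no collider blocking it and no conditioned non-collider, so it is open.
Try {Tenure, UnionMember}:
  P1: blocked at fork node Tenure ∈ conditioning set.
  P2: blocked at fork node Tenure ∈ conditioning set.
  P3: blocked at fork node UnionMember ∈ conditioning set.
  P4: blocked at fork node UnionMember ∈ conditioning set.
{Tenure, UnionMember} contains no descendant of Income and blocks every backdoor path.
Every element of {Tenure, UnionMember} is needed (dropping Tenure leaves P2 open; dropping UnionMember leaves P4 open), so no proper subset is valid.
Among all size-2 subsets of the eligible variables, only {Tenure, UnionMember} blocks every backdoor path, so it is the unique smallest valid adjustment set.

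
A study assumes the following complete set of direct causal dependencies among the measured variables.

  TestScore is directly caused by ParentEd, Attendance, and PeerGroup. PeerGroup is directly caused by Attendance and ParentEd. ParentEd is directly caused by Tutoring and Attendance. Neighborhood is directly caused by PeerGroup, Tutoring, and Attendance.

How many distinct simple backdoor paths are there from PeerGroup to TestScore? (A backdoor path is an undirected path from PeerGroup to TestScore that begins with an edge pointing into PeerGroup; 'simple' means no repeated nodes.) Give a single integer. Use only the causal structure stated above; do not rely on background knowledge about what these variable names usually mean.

A backdoor path from PeerGroup to TestScore is any simple undirected path whose first edge points into PeerGroup (i.e. leaves PeerGroup via a parent).
Parents of PeerGroup: {Attendance, ParentEd}.
Enumerating:
  P1: PeerGroup <- Attendance -> ParentEd -> TestScore
  P2: PeerGroup <- Attendance -> TestScore
  P3: PeerGroup <- Attendance -> Neighborhood <- Tutoring -> ParentEd -> TestScore
  P4: PeerGroup <- ParentEd <- Attendance -> TestScore
  P5: PeerGroup <- ParentEd <- Tutoring -> Neighborhood <- Attendance -> TestScore
  P6: PeerGroup <- ParentEd -> TestScore
That exhausts the simple backdoor paths. Count: 6.

6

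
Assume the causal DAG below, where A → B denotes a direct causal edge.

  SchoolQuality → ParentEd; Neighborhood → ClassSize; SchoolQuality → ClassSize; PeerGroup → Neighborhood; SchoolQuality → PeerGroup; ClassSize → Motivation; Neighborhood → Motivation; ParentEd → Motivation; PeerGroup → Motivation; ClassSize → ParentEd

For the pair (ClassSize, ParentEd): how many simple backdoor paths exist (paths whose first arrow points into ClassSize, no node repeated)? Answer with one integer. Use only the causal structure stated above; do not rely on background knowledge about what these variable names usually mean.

7

A backdoor path from ClassSize to ParentEd is any simple undirected path whose first edge points into ClassSize (i.e. leaves ClassSize via a parent).
Parents of ClassSize: {Neighborhood, SchoolQuality}.
Enumerating:
  P1: ClassSize <- SchoolQuality -> PeerGroup -> Neighborhood -> Motivation <- ParentEd
  P2: ClassSize <- SchoolQuality -> PeerGroup -> Motivation <- ParentEd
  P3: ClassSize <- SchoolQuality -> ParentEd
  P4: ClassSize <- Neighborhood <- PeerGroup <- SchoolQuality -> ParentEd
  P5: ClassSize <- Neighborhood <- PeerGroup -> Motivation <- ParentEd
  P6: ClassSize <- Neighborhood -> Motivation <- PeerGroup <- SchoolQuality -> ParentEd
  P7: ClassSize <- Neighborhood -> Motivation <- ParentEd
That exhausts the simple backdoor paths. Count: 7.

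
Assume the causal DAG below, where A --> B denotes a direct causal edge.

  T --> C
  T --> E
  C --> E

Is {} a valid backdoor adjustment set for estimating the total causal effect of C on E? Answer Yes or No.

No

Backdoor paths from C to E (paths whose first edge points into C):
  P1: C <- T -> E
Condition 1 (no descendant of C in the set): holds — descendants of C are {E}; none are in {}.
Condition 2 (every backdoor path blocked by {}):
  P1: open — no interior node is in the conditioning set.
{} does not satisfy the backdoor criterion.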